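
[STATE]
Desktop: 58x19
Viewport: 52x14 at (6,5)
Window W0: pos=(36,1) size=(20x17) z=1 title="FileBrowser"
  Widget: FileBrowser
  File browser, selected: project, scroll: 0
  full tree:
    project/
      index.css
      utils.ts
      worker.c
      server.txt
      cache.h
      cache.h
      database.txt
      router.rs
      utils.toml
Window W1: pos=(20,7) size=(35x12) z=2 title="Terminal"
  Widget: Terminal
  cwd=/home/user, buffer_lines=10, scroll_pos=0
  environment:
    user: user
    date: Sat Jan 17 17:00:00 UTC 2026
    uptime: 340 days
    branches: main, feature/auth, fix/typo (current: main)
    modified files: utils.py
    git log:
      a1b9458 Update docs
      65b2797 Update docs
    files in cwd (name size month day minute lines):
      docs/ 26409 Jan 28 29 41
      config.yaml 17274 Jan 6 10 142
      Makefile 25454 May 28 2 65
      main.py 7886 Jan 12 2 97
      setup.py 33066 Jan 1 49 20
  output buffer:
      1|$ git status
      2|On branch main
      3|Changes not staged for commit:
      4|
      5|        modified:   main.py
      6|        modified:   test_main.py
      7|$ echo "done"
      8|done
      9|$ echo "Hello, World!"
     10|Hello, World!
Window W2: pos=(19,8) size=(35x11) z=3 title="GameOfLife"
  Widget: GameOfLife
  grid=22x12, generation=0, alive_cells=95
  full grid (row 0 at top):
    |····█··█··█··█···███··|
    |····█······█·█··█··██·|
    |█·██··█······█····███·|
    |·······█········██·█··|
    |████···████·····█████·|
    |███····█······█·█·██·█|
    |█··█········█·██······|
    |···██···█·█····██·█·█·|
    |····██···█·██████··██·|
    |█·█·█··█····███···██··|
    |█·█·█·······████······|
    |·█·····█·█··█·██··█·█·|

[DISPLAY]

                              ┃    index.css     ┃  
                              ┃    utils.ts      ┃  
              ┏━━━━━━━━━━━━━━━━━━━━━━━━━━━━━━━━━┓┃  
             ┏━━━━━━━━━━━━━━━━━━━━━━━━━━━━━━━━━┓┃┃  
             ┃ GameOfLife                      ┃┨┃  
             ┠─────────────────────────────────┨┃┃  
             ┃Gen: 0                           ┃┃┃  
             ┃·······█········██·█··           ┃┃┃  
             ┃████···████·····█████·           ┃┃┃  
             ┃███····█······█·█·██·█           ┃┃┃  
             ┃█··█········█·██······           ┃┃┃  
             ┃···██···█·█····██·█·█·           ┃┃┃  
             ┃····██···█·██████··██·           ┃┃┛  
             ┗━━━━━━━━━━━━━━━━━━━━━━━━━━━━━━━━━┛┛   


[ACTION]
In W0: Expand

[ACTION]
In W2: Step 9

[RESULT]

                              ┃    index.css     ┃  
                              ┃    utils.ts      ┃  
              ┏━━━━━━━━━━━━━━━━━━━━━━━━━━━━━━━━━┓┃  
             ┏━━━━━━━━━━━━━━━━━━━━━━━━━━━━━━━━━┓┃┃  
             ┃ GameOfLife                      ┃┨┃  
             ┠─────────────────────────────────┨┃┃  
             ┃Gen: 9                           ┃┃┃  
             ┃········█·······█·····           ┃┃┃  
             ┃········██············           ┃┃┃  
             ┃·······█··█·····███···           ┃┃┃  
             ┃··██···███············           ┃┃┃  
             ┃··██···█··············           ┃┃┃  
             ┃······██···█·██·······           ┃┃┛  
             ┗━━━━━━━━━━━━━━━━━━━━━━━━━━━━━━━━━┛┛   


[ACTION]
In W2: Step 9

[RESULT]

                              ┃    index.css     ┃  
                              ┃    utils.ts      ┃  
              ┏━━━━━━━━━━━━━━━━━━━━━━━━━━━━━━━━━┓┃  
             ┏━━━━━━━━━━━━━━━━━━━━━━━━━━━━━━━━━┓┃┃  
             ┃ GameOfLife                      ┃┨┃  
             ┠─────────────────────────────────┨┃┃  
             ┃Gen: 18                          ┃┃┃  
             ┃······················           ┃┃┃  
             ┃·········██···········           ┃┃┃  
             ┃·········██···········           ┃┃┃  
             ┃··██··········█·█·····           ┃┃┃  
             ┃··██·············█····           ┃┃┃  
             ┃··············█··█····           ┃┃┛  
             ┗━━━━━━━━━━━━━━━━━━━━━━━━━━━━━━━━━┛┛   


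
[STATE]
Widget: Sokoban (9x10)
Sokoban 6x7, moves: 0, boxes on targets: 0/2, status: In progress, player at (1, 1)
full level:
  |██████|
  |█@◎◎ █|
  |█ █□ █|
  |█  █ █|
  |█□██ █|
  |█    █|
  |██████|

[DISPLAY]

██████   
█@◎◎ █   
█ █□ █   
█  █ █   
█□██ █   
█    █   
██████   
Moves: 0 
         
         


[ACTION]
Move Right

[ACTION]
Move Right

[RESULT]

██████   
█ ◎+ █   
█ █□ █   
█  █ █   
█□██ █   
█    █   
██████   
Moves: 2 
         
         


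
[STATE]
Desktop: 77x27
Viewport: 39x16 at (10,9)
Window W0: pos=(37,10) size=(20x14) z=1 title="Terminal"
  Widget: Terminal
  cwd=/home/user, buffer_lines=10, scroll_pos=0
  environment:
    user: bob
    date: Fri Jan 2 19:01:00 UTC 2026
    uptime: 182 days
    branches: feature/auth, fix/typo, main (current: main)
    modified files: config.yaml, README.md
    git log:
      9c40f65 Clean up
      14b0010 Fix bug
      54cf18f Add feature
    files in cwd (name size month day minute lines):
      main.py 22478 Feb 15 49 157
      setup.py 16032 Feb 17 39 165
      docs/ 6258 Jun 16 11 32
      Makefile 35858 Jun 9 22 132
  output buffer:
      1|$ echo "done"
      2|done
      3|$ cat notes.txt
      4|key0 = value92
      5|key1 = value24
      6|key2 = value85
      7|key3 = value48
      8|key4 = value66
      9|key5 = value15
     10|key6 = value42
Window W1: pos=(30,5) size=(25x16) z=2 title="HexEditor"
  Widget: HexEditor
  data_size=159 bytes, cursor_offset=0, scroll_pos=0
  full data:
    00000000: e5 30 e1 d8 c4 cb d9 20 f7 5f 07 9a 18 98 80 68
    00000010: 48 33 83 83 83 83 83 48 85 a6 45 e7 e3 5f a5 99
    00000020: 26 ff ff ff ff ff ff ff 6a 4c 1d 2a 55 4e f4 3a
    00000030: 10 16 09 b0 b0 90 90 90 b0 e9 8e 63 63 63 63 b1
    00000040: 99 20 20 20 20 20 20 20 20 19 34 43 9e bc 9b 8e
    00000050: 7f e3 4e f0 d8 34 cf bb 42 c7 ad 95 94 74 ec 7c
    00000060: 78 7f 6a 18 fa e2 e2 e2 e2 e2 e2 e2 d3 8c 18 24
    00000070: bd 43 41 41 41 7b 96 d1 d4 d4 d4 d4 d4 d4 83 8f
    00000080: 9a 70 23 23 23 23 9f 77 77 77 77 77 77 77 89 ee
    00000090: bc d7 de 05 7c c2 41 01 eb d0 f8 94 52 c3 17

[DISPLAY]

                    ┃00000010  48 33 83
                    ┃00000020  26 ff ff
                    ┃00000030  10 16 09
                    ┃00000040  99 20 20
                    ┃00000050  7f e3 4e
                    ┃00000060  78 7f 6a
                    ┃00000070  bd 43 41
                    ┃00000080  9a 70 23
                    ┃00000090  bc d7 de
                    ┃                  
                    ┃                  
                    ┗━━━━━━━━━━━━━━━━━━
                           ┃key5 = valu
                           ┃key6 = valu
                           ┗━━━━━━━━━━━
                                       


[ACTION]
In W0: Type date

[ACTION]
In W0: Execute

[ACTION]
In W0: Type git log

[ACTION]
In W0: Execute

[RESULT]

                    ┃00000010  48 33 83
                    ┃00000020  26 ff ff
                    ┃00000030  10 16 09
                    ┃00000040  99 20 20
                    ┃00000050  7f e3 4e
                    ┃00000060  78 7f 6a
                    ┃00000070  bd 43 41
                    ┃00000080  9a 70 23
                    ┃00000090  bc d7 de
                    ┃                  
                    ┃                  
                    ┗━━━━━━━━━━━━━━━━━━
                           ┃54cf18f Add
                           ┃$ █        
                           ┗━━━━━━━━━━━
                                       


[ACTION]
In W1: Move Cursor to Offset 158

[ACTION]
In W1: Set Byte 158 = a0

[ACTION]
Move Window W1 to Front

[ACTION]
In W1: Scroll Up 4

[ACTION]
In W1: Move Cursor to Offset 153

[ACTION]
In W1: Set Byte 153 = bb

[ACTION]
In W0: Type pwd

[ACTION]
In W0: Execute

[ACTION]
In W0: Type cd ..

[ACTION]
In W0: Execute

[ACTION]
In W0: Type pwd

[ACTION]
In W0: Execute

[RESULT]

                    ┃00000010  48 33 83
                    ┃00000020  26 ff ff
                    ┃00000030  10 16 09
                    ┃00000040  99 20 20
                    ┃00000050  7f e3 4e
                    ┃00000060  78 7f 6a
                    ┃00000070  bd 43 41
                    ┃00000080  9a 70 23
                    ┃00000090  bc d7 de
                    ┃                  
                    ┃                  
                    ┗━━━━━━━━━━━━━━━━━━
                           ┃/home      
                           ┃$ █        
                           ┗━━━━━━━━━━━
                                       


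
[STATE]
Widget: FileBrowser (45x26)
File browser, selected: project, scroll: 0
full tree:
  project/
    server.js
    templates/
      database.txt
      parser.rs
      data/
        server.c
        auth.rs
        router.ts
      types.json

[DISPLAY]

> [-] project/                               
    server.js                                
    [+] templates/                           
                                             
                                             
                                             
                                             
                                             
                                             
                                             
                                             
                                             
                                             
                                             
                                             
                                             
                                             
                                             
                                             
                                             
                                             
                                             
                                             
                                             
                                             
                                             


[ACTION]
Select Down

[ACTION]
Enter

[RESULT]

  [-] project/                               
  > server.js                                
    [+] templates/                           
                                             
                                             
                                             
                                             
                                             
                                             
                                             
                                             
                                             
                                             
                                             
                                             
                                             
                                             
                                             
                                             
                                             
                                             
                                             
                                             
                                             
                                             
                                             


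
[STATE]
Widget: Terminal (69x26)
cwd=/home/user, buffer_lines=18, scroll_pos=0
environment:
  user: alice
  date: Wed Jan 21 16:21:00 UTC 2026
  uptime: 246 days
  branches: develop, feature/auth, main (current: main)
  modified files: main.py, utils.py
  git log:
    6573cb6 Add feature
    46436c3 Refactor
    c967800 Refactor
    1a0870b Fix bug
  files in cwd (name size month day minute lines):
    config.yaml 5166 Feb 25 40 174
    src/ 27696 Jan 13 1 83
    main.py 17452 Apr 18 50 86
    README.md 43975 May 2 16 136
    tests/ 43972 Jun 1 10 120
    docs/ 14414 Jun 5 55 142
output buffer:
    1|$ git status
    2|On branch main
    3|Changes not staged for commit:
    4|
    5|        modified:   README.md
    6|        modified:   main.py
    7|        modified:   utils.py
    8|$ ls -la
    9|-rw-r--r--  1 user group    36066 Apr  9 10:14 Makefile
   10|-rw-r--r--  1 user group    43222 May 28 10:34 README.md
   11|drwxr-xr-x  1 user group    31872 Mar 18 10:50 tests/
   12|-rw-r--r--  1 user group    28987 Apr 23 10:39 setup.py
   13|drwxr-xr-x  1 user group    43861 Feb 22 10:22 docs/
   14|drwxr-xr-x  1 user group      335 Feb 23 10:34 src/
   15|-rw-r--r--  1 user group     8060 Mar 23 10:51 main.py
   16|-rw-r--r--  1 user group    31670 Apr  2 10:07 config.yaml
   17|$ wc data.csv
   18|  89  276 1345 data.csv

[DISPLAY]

$ git status                                                         
On branch main                                                       
Changes not staged for commit:                                       
                                                                     
        modified:   README.md                                        
        modified:   main.py                                          
        modified:   utils.py                                         
$ ls -la                                                             
-rw-r--r--  1 user group    36066 Apr  9 10:14 Makefile              
-rw-r--r--  1 user group    43222 May 28 10:34 README.md             
drwxr-xr-x  1 user group    31872 Mar 18 10:50 tests/                
-rw-r--r--  1 user group    28987 Apr 23 10:39 setup.py              
drwxr-xr-x  1 user group    43861 Feb 22 10:22 docs/                 
drwxr-xr-x  1 user group      335 Feb 23 10:34 src/                  
-rw-r--r--  1 user group     8060 Mar 23 10:51 main.py               
-rw-r--r--  1 user group    31670 Apr  2 10:07 config.yaml           
$ wc data.csv                                                        
  89  276 1345 data.csv                                              
$ █                                                                  
                                                                     
                                                                     
                                                                     
                                                                     
                                                                     
                                                                     
                                                                     


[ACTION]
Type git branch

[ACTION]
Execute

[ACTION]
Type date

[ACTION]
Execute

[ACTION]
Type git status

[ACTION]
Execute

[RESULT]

        modified:   main.py                                          
        modified:   utils.py                                         
$ ls -la                                                             
-rw-r--r--  1 user group    36066 Apr  9 10:14 Makefile              
-rw-r--r--  1 user group    43222 May 28 10:34 README.md             
drwxr-xr-x  1 user group    31872 Mar 18 10:50 tests/                
-rw-r--r--  1 user group    28987 Apr 23 10:39 setup.py              
drwxr-xr-x  1 user group    43861 Feb 22 10:22 docs/                 
drwxr-xr-x  1 user group      335 Feb 23 10:34 src/                  
-rw-r--r--  1 user group     8060 Mar 23 10:51 main.py               
-rw-r--r--  1 user group    31670 Apr  2 10:07 config.yaml           
$ wc data.csv                                                        
  89  276 1345 data.csv                                              
$ git branch                                                         
  develop                                                            
  feature/auth                                                       
* main                                                               
$ date                                                               
Wed Jan 21 16:21:00 UTC 2026                                         
$ git status                                                         
On branch main                                                       
Changes not staged for commit:                                       
                                                                     
        modified:   main.py                                          
        modified:   utils.py                                         
$ █                                                                  


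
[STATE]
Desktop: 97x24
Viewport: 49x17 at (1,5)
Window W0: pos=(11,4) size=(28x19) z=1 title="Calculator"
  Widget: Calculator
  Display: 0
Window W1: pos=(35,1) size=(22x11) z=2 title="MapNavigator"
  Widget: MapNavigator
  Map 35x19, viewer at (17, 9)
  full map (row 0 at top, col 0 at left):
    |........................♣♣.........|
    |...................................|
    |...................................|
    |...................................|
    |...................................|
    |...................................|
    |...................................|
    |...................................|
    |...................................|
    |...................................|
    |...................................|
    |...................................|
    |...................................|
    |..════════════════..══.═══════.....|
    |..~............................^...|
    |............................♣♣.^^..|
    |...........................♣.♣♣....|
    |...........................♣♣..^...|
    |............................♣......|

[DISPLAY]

          ┃ Calculator            ┃..............
          ┠───────────────────────┃..............
          ┃                       ┃..........@...
          ┃┌───┬───┬───┬───┐      ┃..............
          ┃│ 7 │ 8 │ 9 │ ÷ │      ┃..............
          ┃├───┼───┼───┼───┤      ┃..............
          ┃│ 4 │ 5 │ 6 │ × │      ┗━━━━━━━━━━━━━━
          ┃├───┼───┼───┼───┤         ┃           
          ┃│ 1 │ 2 │ 3 │ - │         ┃           
          ┃├───┼───┼───┼───┤         ┃           
          ┃│ 0 │ . │ = │ + │         ┃           
          ┃├───┼───┼───┼───┤         ┃           
          ┃│ C │ MC│ MR│ M+│         ┃           
          ┃└───┴───┴───┴───┘         ┃           
          ┃                          ┃           
          ┃                          ┃           
          ┃                          ┃           


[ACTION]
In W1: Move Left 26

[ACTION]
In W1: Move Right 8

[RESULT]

          ┃ Calculator            ┃  ............
          ┠───────────────────────┃  ............
          ┃                       ┃  ........@...
          ┃┌───┬───┬───┬───┐      ┃  ............
          ┃│ 7 │ 8 │ 9 │ ÷ │      ┃  ............
          ┃├───┼───┼───┼───┤      ┃  ............
          ┃│ 4 │ 5 │ 6 │ × │      ┗━━━━━━━━━━━━━━
          ┃├───┼───┼───┼───┤         ┃           
          ┃│ 1 │ 2 │ 3 │ - │         ┃           
          ┃├───┼───┼───┼───┤         ┃           
          ┃│ 0 │ . │ = │ + │         ┃           
          ┃├───┼───┼───┼───┤         ┃           
          ┃│ C │ MC│ MR│ M+│         ┃           
          ┃└───┴───┴───┴───┘         ┃           
          ┃                          ┃           
          ┃                          ┃           
          ┃                          ┃           


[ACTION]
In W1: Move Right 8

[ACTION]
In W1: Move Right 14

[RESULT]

          ┃ Calculator            ┃..............
          ┠───────────────────────┃..............
          ┃                       ┃..........@...
          ┃┌───┬───┬───┬───┐      ┃..............
          ┃│ 7 │ 8 │ 9 │ ÷ │      ┃..............
          ┃├───┼───┼───┼───┤      ┃..............
          ┃│ 4 │ 5 │ 6 │ × │      ┗━━━━━━━━━━━━━━
          ┃├───┼───┼───┼───┤         ┃           
          ┃│ 1 │ 2 │ 3 │ - │         ┃           
          ┃├───┼───┼───┼───┤         ┃           
          ┃│ 0 │ . │ = │ + │         ┃           
          ┃├───┼───┼───┼───┤         ┃           
          ┃│ C │ MC│ MR│ M+│         ┃           
          ┃└───┴───┴───┴───┘         ┃           
          ┃                          ┃           
          ┃                          ┃           
          ┃                          ┃           


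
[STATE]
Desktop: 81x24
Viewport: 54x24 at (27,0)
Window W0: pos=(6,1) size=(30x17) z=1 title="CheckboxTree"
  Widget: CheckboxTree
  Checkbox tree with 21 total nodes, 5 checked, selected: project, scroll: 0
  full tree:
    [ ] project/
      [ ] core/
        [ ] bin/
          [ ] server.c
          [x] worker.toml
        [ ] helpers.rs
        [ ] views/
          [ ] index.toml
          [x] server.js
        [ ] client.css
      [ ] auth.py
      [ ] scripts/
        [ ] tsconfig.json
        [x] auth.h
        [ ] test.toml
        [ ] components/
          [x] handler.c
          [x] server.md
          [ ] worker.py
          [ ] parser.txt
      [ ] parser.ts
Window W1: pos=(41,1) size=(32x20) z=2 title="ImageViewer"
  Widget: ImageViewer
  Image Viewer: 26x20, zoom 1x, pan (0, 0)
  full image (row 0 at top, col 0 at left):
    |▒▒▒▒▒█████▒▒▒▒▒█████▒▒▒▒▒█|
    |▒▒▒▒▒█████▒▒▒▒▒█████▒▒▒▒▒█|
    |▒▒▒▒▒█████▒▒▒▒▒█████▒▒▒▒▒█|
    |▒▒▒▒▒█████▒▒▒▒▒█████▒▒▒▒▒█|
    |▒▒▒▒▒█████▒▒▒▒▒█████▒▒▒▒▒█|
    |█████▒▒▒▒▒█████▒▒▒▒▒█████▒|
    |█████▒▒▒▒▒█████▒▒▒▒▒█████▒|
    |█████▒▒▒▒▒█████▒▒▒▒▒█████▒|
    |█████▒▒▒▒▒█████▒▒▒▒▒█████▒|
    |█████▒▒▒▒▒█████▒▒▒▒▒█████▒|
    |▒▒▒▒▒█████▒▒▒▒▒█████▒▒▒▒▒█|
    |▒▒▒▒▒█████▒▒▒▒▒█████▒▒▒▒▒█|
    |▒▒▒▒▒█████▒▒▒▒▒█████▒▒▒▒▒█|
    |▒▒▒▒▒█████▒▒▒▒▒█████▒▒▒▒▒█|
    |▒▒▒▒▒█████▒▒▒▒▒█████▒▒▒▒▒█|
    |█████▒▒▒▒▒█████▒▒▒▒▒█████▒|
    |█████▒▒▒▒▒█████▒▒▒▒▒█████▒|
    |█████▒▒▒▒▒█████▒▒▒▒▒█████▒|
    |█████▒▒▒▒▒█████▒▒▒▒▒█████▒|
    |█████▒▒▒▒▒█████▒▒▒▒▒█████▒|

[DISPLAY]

                                                      
━━━━━━━━┓     ┏━━━━━━━━━━━━━━━━━━━━━━━━━━━━━━┓        
        ┃     ┃ ImageViewer                  ┃        
────────┨     ┠──────────────────────────────┨        
        ┃     ┃▒▒▒▒▒█████▒▒▒▒▒█████▒▒▒▒▒█    ┃        
        ┃     ┃▒▒▒▒▒█████▒▒▒▒▒█████▒▒▒▒▒█    ┃        
        ┃     ┃▒▒▒▒▒█████▒▒▒▒▒█████▒▒▒▒▒█    ┃        
        ┃     ┃▒▒▒▒▒█████▒▒▒▒▒█████▒▒▒▒▒█    ┃        
ml      ┃     ┃▒▒▒▒▒█████▒▒▒▒▒█████▒▒▒▒▒█    ┃        
        ┃     ┃█████▒▒▒▒▒█████▒▒▒▒▒█████▒    ┃        
        ┃     ┃█████▒▒▒▒▒█████▒▒▒▒▒█████▒    ┃        
l       ┃     ┃█████▒▒▒▒▒█████▒▒▒▒▒█████▒    ┃        
        ┃     ┃█████▒▒▒▒▒█████▒▒▒▒▒█████▒    ┃        
        ┃     ┃█████▒▒▒▒▒█████▒▒▒▒▒█████▒    ┃        
        ┃     ┃▒▒▒▒▒█████▒▒▒▒▒█████▒▒▒▒▒█    ┃        
        ┃     ┃▒▒▒▒▒█████▒▒▒▒▒█████▒▒▒▒▒█    ┃        
on      ┃     ┃▒▒▒▒▒█████▒▒▒▒▒█████▒▒▒▒▒█    ┃        
━━━━━━━━┛     ┃▒▒▒▒▒█████▒▒▒▒▒█████▒▒▒▒▒█    ┃        
              ┃▒▒▒▒▒█████▒▒▒▒▒█████▒▒▒▒▒█    ┃        
              ┃█████▒▒▒▒▒█████▒▒▒▒▒█████▒    ┃        
              ┗━━━━━━━━━━━━━━━━━━━━━━━━━━━━━━┛        
                                                      
                                                      
                                                      


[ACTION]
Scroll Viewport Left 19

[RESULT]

                                                      
━━━━━━━━━━━━━━━━━━━━━━━━━━━┓     ┏━━━━━━━━━━━━━━━━━━━━
CheckboxTree               ┃     ┃ ImageViewer        
───────────────────────────┨     ┠────────────────────
[-] project/               ┃     ┃▒▒▒▒▒█████▒▒▒▒▒█████
  [-] core/                ┃     ┃▒▒▒▒▒█████▒▒▒▒▒█████
    [-] bin/               ┃     ┃▒▒▒▒▒█████▒▒▒▒▒█████
      [ ] server.c         ┃     ┃▒▒▒▒▒█████▒▒▒▒▒█████
      [x] worker.toml      ┃     ┃▒▒▒▒▒█████▒▒▒▒▒█████
    [ ] helpers.rs         ┃     ┃█████▒▒▒▒▒█████▒▒▒▒▒
    [-] views/             ┃     ┃█████▒▒▒▒▒█████▒▒▒▒▒
      [ ] index.toml       ┃     ┃█████▒▒▒▒▒█████▒▒▒▒▒
      [x] server.js        ┃     ┃█████▒▒▒▒▒█████▒▒▒▒▒
    [ ] client.css         ┃     ┃█████▒▒▒▒▒█████▒▒▒▒▒
  [ ] auth.py              ┃     ┃▒▒▒▒▒█████▒▒▒▒▒█████
  [-] scripts/             ┃     ┃▒▒▒▒▒█████▒▒▒▒▒█████
    [ ] tsconfig.json      ┃     ┃▒▒▒▒▒█████▒▒▒▒▒█████
━━━━━━━━━━━━━━━━━━━━━━━━━━━┛     ┃▒▒▒▒▒█████▒▒▒▒▒█████
                                 ┃▒▒▒▒▒█████▒▒▒▒▒█████
                                 ┃█████▒▒▒▒▒█████▒▒▒▒▒
                                 ┗━━━━━━━━━━━━━━━━━━━━
                                                      
                                                      
                                                      


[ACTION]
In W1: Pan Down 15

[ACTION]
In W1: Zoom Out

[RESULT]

                                                      
━━━━━━━━━━━━━━━━━━━━━━━━━━━┓     ┏━━━━━━━━━━━━━━━━━━━━
CheckboxTree               ┃     ┃ ImageViewer        
───────────────────────────┨     ┠────────────────────
[-] project/               ┃     ┃█████▒▒▒▒▒█████▒▒▒▒▒
  [-] core/                ┃     ┃█████▒▒▒▒▒█████▒▒▒▒▒
    [-] bin/               ┃     ┃█████▒▒▒▒▒█████▒▒▒▒▒
      [ ] server.c         ┃     ┃█████▒▒▒▒▒█████▒▒▒▒▒
      [x] worker.toml      ┃     ┃█████▒▒▒▒▒█████▒▒▒▒▒
    [ ] helpers.rs         ┃     ┃                    
    [-] views/             ┃     ┃                    
      [ ] index.toml       ┃     ┃                    
      [x] server.js        ┃     ┃                    
    [ ] client.css         ┃     ┃                    
  [ ] auth.py              ┃     ┃                    
  [-] scripts/             ┃     ┃                    
    [ ] tsconfig.json      ┃     ┃                    
━━━━━━━━━━━━━━━━━━━━━━━━━━━┛     ┃                    
                                 ┃                    
                                 ┃                    
                                 ┗━━━━━━━━━━━━━━━━━━━━
                                                      
                                                      
                                                      


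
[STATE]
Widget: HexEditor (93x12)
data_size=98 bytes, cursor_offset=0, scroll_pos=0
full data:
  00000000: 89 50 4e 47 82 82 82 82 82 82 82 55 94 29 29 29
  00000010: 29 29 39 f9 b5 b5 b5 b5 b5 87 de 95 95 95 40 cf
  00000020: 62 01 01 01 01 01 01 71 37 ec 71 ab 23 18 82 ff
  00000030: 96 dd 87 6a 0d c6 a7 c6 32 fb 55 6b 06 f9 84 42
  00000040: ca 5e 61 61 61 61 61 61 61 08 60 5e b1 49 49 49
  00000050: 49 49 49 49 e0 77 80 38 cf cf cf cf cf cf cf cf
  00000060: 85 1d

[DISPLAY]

00000000  89 50 4e 47 82 82 82 82  82 82 82 55 94 29 29 29  |.PNG.......U.)))|               
00000010  29 29 39 f9 b5 b5 b5 b5  b5 87 de 95 95 95 40 cf  |))9...........@.|               
00000020  62 01 01 01 01 01 01 71  37 ec 71 ab 23 18 82 ff  |b......q7.q.#...|               
00000030  96 dd 87 6a 0d c6 a7 c6  32 fb 55 6b 06 f9 84 42  |...j....2.Uk...B|               
00000040  ca 5e 61 61 61 61 61 61  61 08 60 5e b1 49 49 49  |.^aaaaaaa.`^.III|               
00000050  49 49 49 49 e0 77 80 38  cf cf cf cf cf cf cf cf  |IIII.w.8........|               
00000060  85 1d                                             |..              |               
                                                                                             
                                                                                             
                                                                                             
                                                                                             
                                                                                             


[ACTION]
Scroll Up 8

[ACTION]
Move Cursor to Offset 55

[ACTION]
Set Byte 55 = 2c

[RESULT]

00000000  89 50 4e 47 82 82 82 82  82 82 82 55 94 29 29 29  |.PNG.......U.)))|               
00000010  29 29 39 f9 b5 b5 b5 b5  b5 87 de 95 95 95 40 cf  |))9...........@.|               
00000020  62 01 01 01 01 01 01 71  37 ec 71 ab 23 18 82 ff  |b......q7.q.#...|               
00000030  96 dd 87 6a 0d c6 a7 2C  32 fb 55 6b 06 f9 84 42  |...j...,2.Uk...B|               
00000040  ca 5e 61 61 61 61 61 61  61 08 60 5e b1 49 49 49  |.^aaaaaaa.`^.III|               
00000050  49 49 49 49 e0 77 80 38  cf cf cf cf cf cf cf cf  |IIII.w.8........|               
00000060  85 1d                                             |..              |               
                                                                                             
                                                                                             
                                                                                             
                                                                                             
                                                                                             


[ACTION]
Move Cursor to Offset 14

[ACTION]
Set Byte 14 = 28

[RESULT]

00000000  89 50 4e 47 82 82 82 82  82 82 82 55 94 29 28 29  |.PNG.......U.)()|               
00000010  29 29 39 f9 b5 b5 b5 b5  b5 87 de 95 95 95 40 cf  |))9...........@.|               
00000020  62 01 01 01 01 01 01 71  37 ec 71 ab 23 18 82 ff  |b......q7.q.#...|               
00000030  96 dd 87 6a 0d c6 a7 2c  32 fb 55 6b 06 f9 84 42  |...j...,2.Uk...B|               
00000040  ca 5e 61 61 61 61 61 61  61 08 60 5e b1 49 49 49  |.^aaaaaaa.`^.III|               
00000050  49 49 49 49 e0 77 80 38  cf cf cf cf cf cf cf cf  |IIII.w.8........|               
00000060  85 1d                                             |..              |               
                                                                                             
                                                                                             
                                                                                             
                                                                                             
                                                                                             


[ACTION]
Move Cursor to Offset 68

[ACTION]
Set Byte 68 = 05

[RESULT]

00000000  89 50 4e 47 82 82 82 82  82 82 82 55 94 29 28 29  |.PNG.......U.)()|               
00000010  29 29 39 f9 b5 b5 b5 b5  b5 87 de 95 95 95 40 cf  |))9...........@.|               
00000020  62 01 01 01 01 01 01 71  37 ec 71 ab 23 18 82 ff  |b......q7.q.#...|               
00000030  96 dd 87 6a 0d c6 a7 2c  32 fb 55 6b 06 f9 84 42  |...j...,2.Uk...B|               
00000040  ca 5e 61 61 05 61 61 61  61 08 60 5e b1 49 49 49  |.^aa.aaaa.`^.III|               
00000050  49 49 49 49 e0 77 80 38  cf cf cf cf cf cf cf cf  |IIII.w.8........|               
00000060  85 1d                                             |..              |               
                                                                                             
                                                                                             
                                                                                             
                                                                                             
                                                                                             


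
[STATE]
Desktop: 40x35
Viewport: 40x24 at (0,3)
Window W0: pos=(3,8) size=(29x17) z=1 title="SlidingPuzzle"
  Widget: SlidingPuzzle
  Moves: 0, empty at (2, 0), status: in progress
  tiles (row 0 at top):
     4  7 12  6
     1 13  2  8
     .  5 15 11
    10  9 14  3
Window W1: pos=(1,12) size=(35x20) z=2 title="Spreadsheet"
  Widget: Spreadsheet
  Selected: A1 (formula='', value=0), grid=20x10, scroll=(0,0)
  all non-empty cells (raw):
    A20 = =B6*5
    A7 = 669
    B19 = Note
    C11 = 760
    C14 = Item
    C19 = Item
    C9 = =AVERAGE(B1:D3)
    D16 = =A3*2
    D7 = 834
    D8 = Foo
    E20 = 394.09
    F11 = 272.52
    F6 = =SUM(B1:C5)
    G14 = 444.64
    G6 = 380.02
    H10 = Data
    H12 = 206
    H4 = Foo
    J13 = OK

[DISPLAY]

                                        
                                        
                                        
                                        
                                        
   ┏━━━━━━━━━━━━━━━━━━━━━━━━━━━┓        
   ┃ SlidingPuzzle             ┃        
   ┠───────────────────────────┨        
   ┃┌────┬────┬────┬────┐      ┃        
 ┏━━━━━━━━━━━━━━━━━━━━━━━━━━━━━━━━━┓    
 ┃ Spreadsheet                     ┃    
 ┠─────────────────────────────────┨    
 ┃A1:                              ┃    
 ┃       A       B       C       D ┃    
 ┃---------------------------------┃    
 ┃  1      [0]       0       0     ┃    
 ┃  2        0       0       0     ┃    
 ┃  3        0       0       0     ┃    
 ┃  4        0       0       0     ┃    
 ┃  5        0       0       0     ┃    
 ┃  6        0       0       0     ┃    
 ┃  7      669       0       0     ┃    
 ┃  8        0       0       0Foo  ┃    
 ┃  9        0       0       0     ┃    


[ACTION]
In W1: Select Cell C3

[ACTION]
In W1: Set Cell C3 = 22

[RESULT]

                                        
                                        
                                        
                                        
                                        
   ┏━━━━━━━━━━━━━━━━━━━━━━━━━━━┓        
   ┃ SlidingPuzzle             ┃        
   ┠───────────────────────────┨        
   ┃┌────┬────┬────┬────┐      ┃        
 ┏━━━━━━━━━━━━━━━━━━━━━━━━━━━━━━━━━┓    
 ┃ Spreadsheet                     ┃    
 ┠─────────────────────────────────┨    
 ┃C3: 22                           ┃    
 ┃       A       B       C       D ┃    
 ┃---------------------------------┃    
 ┃  1        0       0       0     ┃    
 ┃  2        0       0       0     ┃    
 ┃  3        0       0    [22]     ┃    
 ┃  4        0       0       0     ┃    
 ┃  5        0       0       0     ┃    
 ┃  6        0       0       0     ┃    
 ┃  7      669       0       0     ┃    
 ┃  8        0       0       0Foo  ┃    
 ┃  9        0       0    2.44     ┃    


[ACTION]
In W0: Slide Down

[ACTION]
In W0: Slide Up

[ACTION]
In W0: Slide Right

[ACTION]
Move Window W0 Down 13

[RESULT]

                                        
                                        
                                        
                                        
                                        
                                        
                                        
                                        
                                        
 ┏━━━━━━━━━━━━━━━━━━━━━━━━━━━━━━━━━┓    
 ┃ Spreadsheet                     ┃    
 ┠─────────────────────────────────┨    
 ┃C3: 22                           ┃    
 ┃       A       B       C       D ┃    
 ┃---------------------------------┃    
 ┃  1        0       0       0     ┃    
 ┃  2        0       0       0     ┃    
 ┃  3        0       0    [22]     ┃    
 ┃  4        0       0       0     ┃    
 ┃  5        0       0       0     ┃    
 ┃  6        0       0       0     ┃    
 ┃  7      669       0       0     ┃    
 ┃  8        0       0       0Foo  ┃    
 ┃  9        0       0    2.44     ┃    
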